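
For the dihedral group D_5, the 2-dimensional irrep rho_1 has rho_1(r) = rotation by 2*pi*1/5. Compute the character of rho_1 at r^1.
chi_{rho_1}(r^1) = 2*cos(2*pi*1*1/5) = -1/2 + sqrt(5)/2

Justification: rho_1(r^1) is rotation by angle 2*pi*1*1/5, whose trace is 2*cos(2*pi*1*1/5) = -1/2 + sqrt(5)/2.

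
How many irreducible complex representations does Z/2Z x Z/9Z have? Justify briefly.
18

Reasoning: The number of irreducible complex representations of a finite group equals its number of conjugacy classes. Z/2Z x Z/9Z is abelian of order 18, so every element is its own conjugacy class: 18 classes, so Z/2Z x Z/9Z (order 18) has exactly 18 irreducible complex representations.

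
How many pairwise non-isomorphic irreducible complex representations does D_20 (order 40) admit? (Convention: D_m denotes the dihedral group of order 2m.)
13

Justification: The number of irreducible complex representations of a finite group equals its number of conjugacy classes. D_20 has 13 conjugacy classes (n/2 + 3 for n even), so D_20 (order 40) has exactly 13 irreducible complex representations.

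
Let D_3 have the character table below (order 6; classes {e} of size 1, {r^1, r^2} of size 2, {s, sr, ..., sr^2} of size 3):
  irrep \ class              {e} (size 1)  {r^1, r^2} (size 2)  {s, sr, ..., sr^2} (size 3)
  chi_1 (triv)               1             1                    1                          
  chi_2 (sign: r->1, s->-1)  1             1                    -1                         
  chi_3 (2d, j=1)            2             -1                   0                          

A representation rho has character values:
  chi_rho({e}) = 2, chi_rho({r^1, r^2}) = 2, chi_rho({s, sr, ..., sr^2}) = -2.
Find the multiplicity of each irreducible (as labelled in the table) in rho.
Multiplicities: chi_1: 0, chi_2: 2, chi_3: 0.

Reasoning: Use <chi_rho, chi> = (1/|G|) sum_C |C| * chi_rho(C) * conj(chi(C)) with |G| = 6 for each irreducible chi in the table:
  <chi_rho, chi_1> = (1/6)[1*(2)*conj(1) + 2*(2)*conj(1) + 3*(-2)*conj(1)]
      = (1/6)[(2) + (4) + (-6)] = 0/6 = 0
  <chi_rho, chi_2> = (1/6)[1*(2)*conj(1) + 2*(2)*conj(1) + 3*(-2)*conj(-1)]
      = (1/6)[(2) + (4) + (6)] = 12/6 = 2
  <chi_rho, chi_3> = (1/6)[1*(2)*conj(2) + 2*(2)*conj(-1) + 3*(-2)*conj(0)]
      = (1/6)[(4) + (-4) + (0)] = 0/6 = 0
Dimension check: dim(rho) = sum (mult * dim) = 0*1 + 2*1 + 0*2 = 2 = chi_rho(e) = 2.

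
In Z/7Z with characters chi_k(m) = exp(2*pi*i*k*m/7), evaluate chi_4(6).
chi_4(6) = zeta_7^24 = exp(6*I*pi/7)

Justification: chi_4(6) = zeta_7^(4*6) = zeta_7^24. Since zeta_7^7 = 1, this equals zeta_7^3 = exp(2*pi*i*3/7) = exp(6*I*pi/7).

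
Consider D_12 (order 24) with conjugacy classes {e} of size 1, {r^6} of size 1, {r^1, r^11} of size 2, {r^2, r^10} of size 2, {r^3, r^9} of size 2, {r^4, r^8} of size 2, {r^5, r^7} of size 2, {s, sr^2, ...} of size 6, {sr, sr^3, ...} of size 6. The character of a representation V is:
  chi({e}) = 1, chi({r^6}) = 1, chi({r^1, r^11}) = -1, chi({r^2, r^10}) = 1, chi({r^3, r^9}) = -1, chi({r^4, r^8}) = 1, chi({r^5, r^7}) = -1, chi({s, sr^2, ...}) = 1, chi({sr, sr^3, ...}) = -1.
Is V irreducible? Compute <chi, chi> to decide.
Irreducible: <chi, chi> = 1.

Derivation: <chi, chi> = (1/|G|) sum_C |C| * |chi(C)|^2 = (1/24)[1*|1|^2 + 1*|1|^2 + 2*|-1|^2 + 2*|1|^2 + 2*|-1|^2 + 2*|1|^2 + 2*|-1|^2 + 6*|1|^2 + 6*|-1|^2]
  = (1/24)[(1) + (1) + (2) + (2) + (2) + (2) + (2) + (6) + (6)] = 24/24 = 1.
A character is irreducible iff <chi, chi> = 1, so this representation is irreducible.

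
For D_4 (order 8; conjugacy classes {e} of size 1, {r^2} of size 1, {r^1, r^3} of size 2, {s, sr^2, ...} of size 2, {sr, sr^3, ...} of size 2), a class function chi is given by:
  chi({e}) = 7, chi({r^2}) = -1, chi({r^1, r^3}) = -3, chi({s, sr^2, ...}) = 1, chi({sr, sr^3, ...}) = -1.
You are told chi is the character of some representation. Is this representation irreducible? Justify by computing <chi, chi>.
Not irreducible (reducible): <chi, chi> = 9 > 1.

Solution. <chi, chi> = (1/|G|) sum_C |C| * |chi(C)|^2 = (1/8)[1*|7|^2 + 1*|-1|^2 + 2*|-3|^2 + 2*|1|^2 + 2*|-1|^2]
  = (1/8)[(49) + (1) + (18) + (2) + (2)] = 72/8 = 9.
A character is irreducible iff <chi, chi> = 1, so this representation is reducible.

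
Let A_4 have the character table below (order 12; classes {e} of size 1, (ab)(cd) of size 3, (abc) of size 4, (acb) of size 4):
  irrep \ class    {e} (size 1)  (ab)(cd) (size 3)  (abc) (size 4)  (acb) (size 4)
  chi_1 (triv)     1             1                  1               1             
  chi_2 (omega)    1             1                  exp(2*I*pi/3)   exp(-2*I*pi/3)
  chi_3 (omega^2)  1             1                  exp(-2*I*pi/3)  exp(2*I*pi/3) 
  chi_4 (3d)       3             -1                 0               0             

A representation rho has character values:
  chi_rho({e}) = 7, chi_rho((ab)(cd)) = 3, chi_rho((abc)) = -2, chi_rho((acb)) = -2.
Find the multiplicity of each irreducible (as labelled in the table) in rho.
Multiplicities: chi_1: 0, chi_2: 2, chi_3: 2, chi_4: 1.

Reasoning: Use <chi_rho, chi> = (1/|G|) sum_C |C| * chi_rho(C) * conj(chi(C)) with |G| = 12 for each irreducible chi in the table:
  <chi_rho, chi_1> = (1/12)[1*(7)*conj(1) + 3*(3)*conj(1) + 4*(-2)*conj(1) + 4*(-2)*conj(1)]
      = (1/12)[(7) + (9) + (-8) + (-8)] = 0/12 = 0
  <chi_rho, chi_2> = (1/12)[1*(7)*conj(1) + 3*(3)*conj(1) + 4*(-2)*conj(exp(2*I*pi/3)) + 4*(-2)*conj(exp(-2*I*pi/3))]
      = (1/12)[(7) + (9) + (8 + 8*exp(2*I*pi/3)) + (8 + 8*exp(-2*I*pi/3))] = 24/12 = 2
  <chi_rho, chi_3> = (1/12)[1*(7)*conj(1) + 3*(3)*conj(1) + 4*(-2)*conj(exp(-2*I*pi/3)) + 4*(-2)*conj(exp(2*I*pi/3))]
      = (1/12)[(7) + (9) + (8 + 8*exp(-2*I*pi/3)) + (8 + 8*exp(2*I*pi/3))] = 24/12 = 2
  <chi_rho, chi_4> = (1/12)[1*(7)*conj(3) + 3*(3)*conj(-1) + 4*(-2)*conj(0) + 4*(-2)*conj(0)]
      = (1/12)[(21) + (-9) + (0) + (0)] = 12/12 = 1
(Exp terms are combined using exp(i*s)*conj(exp(i*t)) = exp(i*(s-t)), and sums of them are collapsed using the identity that for every m > 1 the m distinct m-th roots of unity sum to 0, e.g. 1 + exp(2*I*pi/3) + exp(-2*I*pi/3) = 0.)
Dimension check: dim(rho) = sum (mult * dim) = 0*1 + 2*1 + 2*1 + 1*3 = 7 = chi_rho(e) = 7.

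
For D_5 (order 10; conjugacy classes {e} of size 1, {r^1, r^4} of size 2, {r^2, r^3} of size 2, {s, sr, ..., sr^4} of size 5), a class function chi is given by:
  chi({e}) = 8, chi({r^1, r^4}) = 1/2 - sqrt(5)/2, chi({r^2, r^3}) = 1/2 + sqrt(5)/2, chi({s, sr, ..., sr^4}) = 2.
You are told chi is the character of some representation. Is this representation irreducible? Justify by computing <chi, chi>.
Not irreducible (reducible): <chi, chi> = 9 > 1.

Derivation: <chi, chi> = (1/|G|) sum_C |C| * |chi(C)|^2 = (1/10)[1*|8|^2 + 2*|1/2 - sqrt(5)/2|^2 + 2*|1/2 + sqrt(5)/2|^2 + 5*|2|^2]
  = (1/10)[(64) + (3 - sqrt(5)) + (sqrt(5) + 3) + (20)] = 90/10 = 9.
A character is irreducible iff <chi, chi> = 1, so this representation is reducible.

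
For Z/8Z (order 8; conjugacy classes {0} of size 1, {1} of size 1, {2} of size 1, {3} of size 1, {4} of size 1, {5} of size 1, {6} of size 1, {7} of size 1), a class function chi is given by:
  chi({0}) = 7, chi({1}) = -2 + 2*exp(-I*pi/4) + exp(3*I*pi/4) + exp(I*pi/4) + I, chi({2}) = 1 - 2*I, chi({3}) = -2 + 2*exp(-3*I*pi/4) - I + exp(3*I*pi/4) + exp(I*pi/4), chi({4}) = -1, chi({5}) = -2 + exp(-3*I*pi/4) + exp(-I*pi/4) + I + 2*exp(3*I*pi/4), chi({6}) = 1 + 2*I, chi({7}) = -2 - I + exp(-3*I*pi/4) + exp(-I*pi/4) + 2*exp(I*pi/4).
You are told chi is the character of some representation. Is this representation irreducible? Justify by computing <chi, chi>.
Not irreducible (reducible): <chi, chi> = 11 > 1.

Argument: <chi, chi> = (1/|G|) sum_C |C| * |chi(C)|^2 = (1/8)[1*|7|^2 + 1*|-2 + 2*exp(-I*pi/4) + exp(3*I*pi/4) + exp(I*pi/4) + I|^2 + 1*|1 - 2*I|^2 + 1*|-2 + 2*exp(-3*I*pi/4) - I + exp(3*I*pi/4) + exp(I*pi/4)|^2 + 1*|-1|^2 + 1*|-2 + exp(-3*I*pi/4) + exp(-I*pi/4) + I + 2*exp(3*I*pi/4)|^2 + 1*|1 + 2*I|^2 + 1*|-2 - I + exp(-3*I*pi/4) + exp(-I*pi/4) + 2*exp(I*pi/4)|^2]
  = (1/8)[(49) + (7 - 7*exp(I*pi/4) - exp(3*I*pi/4) - 3*exp(-3*I*pi/4) - 5*exp(-I*pi/4)) + (5) + (7 - 5*exp(3*I*pi/4) - 3*exp(I*pi/4) - exp(-I*pi/4) - 7*exp(-3*I*pi/4)) + (1) + (7 - 5*exp(3*I*pi/4) - 3*exp(I*pi/4) - exp(-I*pi/4) - 7*exp(-3*I*pi/4)) + (5) + (7 - 7*exp(I*pi/4) - exp(3*I*pi/4) - 3*exp(-3*I*pi/4) - 5*exp(-I*pi/4))] = 88/8 = 11.
(Exp terms are combined using exp(i*s)*conj(exp(i*t)) = exp(i*(s-t)), and sums of them are collapsed using the identity that for every m > 1 the m distinct m-th roots of unity sum to 0, e.g. 1 + exp(2*I*pi/3) + exp(-2*I*pi/3) = 0.)
A character is irreducible iff <chi, chi> = 1, so this representation is reducible.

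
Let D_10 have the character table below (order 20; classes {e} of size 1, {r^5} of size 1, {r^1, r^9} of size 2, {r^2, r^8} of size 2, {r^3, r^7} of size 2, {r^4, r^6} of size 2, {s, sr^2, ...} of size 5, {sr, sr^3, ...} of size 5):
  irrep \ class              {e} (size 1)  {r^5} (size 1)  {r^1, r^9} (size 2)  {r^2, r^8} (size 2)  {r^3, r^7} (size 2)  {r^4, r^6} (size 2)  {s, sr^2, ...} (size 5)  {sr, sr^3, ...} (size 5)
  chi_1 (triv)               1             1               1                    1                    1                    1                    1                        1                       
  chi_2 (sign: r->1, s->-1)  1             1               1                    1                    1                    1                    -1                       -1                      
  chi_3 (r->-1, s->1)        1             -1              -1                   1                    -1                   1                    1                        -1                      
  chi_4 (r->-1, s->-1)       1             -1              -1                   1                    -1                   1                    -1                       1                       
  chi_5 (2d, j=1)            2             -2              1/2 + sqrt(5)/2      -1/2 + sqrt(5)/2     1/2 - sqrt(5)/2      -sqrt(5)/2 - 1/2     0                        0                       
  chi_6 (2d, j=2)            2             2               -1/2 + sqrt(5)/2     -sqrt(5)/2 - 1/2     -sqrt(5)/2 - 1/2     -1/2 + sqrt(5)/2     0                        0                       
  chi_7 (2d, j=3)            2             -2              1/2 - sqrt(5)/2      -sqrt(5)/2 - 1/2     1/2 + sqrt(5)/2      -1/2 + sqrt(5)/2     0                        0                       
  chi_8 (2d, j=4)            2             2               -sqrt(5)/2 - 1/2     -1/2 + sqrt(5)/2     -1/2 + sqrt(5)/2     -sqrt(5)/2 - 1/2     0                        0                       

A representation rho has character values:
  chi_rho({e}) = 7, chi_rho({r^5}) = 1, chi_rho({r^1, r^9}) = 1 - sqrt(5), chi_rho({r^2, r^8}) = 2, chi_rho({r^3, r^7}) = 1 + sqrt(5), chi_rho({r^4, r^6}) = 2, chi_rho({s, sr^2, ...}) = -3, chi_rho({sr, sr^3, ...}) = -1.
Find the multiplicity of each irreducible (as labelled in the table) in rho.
Multiplicities: chi_1: 0, chi_2: 2, chi_3: 0, chi_4: 1, chi_5: 0, chi_6: 0, chi_7: 1, chi_8: 1.

Working: Use <chi_rho, chi> = (1/|G|) sum_C |C| * chi_rho(C) * conj(chi(C)) with |G| = 20 for each irreducible chi in the table:
  <chi_rho, chi_1> = (1/20)[1*(7)*conj(1) + 1*(1)*conj(1) + 2*(1 - sqrt(5))*conj(1) + 2*(2)*conj(1) + 2*(1 + sqrt(5))*conj(1) + 2*(2)*conj(1) + 5*(-3)*conj(1) + 5*(-1)*conj(1)]
      = (1/20)[(7) + (1) + (2 - 2*sqrt(5)) + (4) + (2 + 2*sqrt(5)) + (4) + (-15) + (-5)] = 0/20 = 0
  <chi_rho, chi_2> = (1/20)[1*(7)*conj(1) + 1*(1)*conj(1) + 2*(1 - sqrt(5))*conj(1) + 2*(2)*conj(1) + 2*(1 + sqrt(5))*conj(1) + 2*(2)*conj(1) + 5*(-3)*conj(-1) + 5*(-1)*conj(-1)]
      = (1/20)[(7) + (1) + (2 - 2*sqrt(5)) + (4) + (2 + 2*sqrt(5)) + (4) + (15) + (5)] = 40/20 = 2
  <chi_rho, chi_3> = (1/20)[1*(7)*conj(1) + 1*(1)*conj(-1) + 2*(1 - sqrt(5))*conj(-1) + 2*(2)*conj(1) + 2*(1 + sqrt(5))*conj(-1) + 2*(2)*conj(1) + 5*(-3)*conj(1) + 5*(-1)*conj(-1)]
      = (1/20)[(7) + (-1) + (-2 + 2*sqrt(5)) + (4) + (-2*sqrt(5) - 2) + (4) + (-15) + (5)] = 0/20 = 0
  <chi_rho, chi_4> = (1/20)[1*(7)*conj(1) + 1*(1)*conj(-1) + 2*(1 - sqrt(5))*conj(-1) + 2*(2)*conj(1) + 2*(1 + sqrt(5))*conj(-1) + 2*(2)*conj(1) + 5*(-3)*conj(-1) + 5*(-1)*conj(1)]
      = (1/20)[(7) + (-1) + (-2 + 2*sqrt(5)) + (4) + (-2*sqrt(5) - 2) + (4) + (15) + (-5)] = 20/20 = 1
  <chi_rho, chi_5> = (1/20)[1*(7)*conj(2) + 1*(1)*conj(-2) + 2*(1 - sqrt(5))*conj(1/2 + sqrt(5)/2) + 2*(2)*conj(-1/2 + sqrt(5)/2) + 2*(1 + sqrt(5))*conj(1/2 - sqrt(5)/2) + 2*(2)*conj(-sqrt(5)/2 - 1/2) + 5*(-3)*conj(0) + 5*(-1)*conj(0)]
      = (1/20)[(14) + (-2) + (-4) + (-2 + 2*sqrt(5)) + (-4) + (-2*sqrt(5) - 2) + (0) + (0)] = 0/20 = 0
  <chi_rho, chi_6> = (1/20)[1*(7)*conj(2) + 1*(1)*conj(2) + 2*(1 - sqrt(5))*conj(-1/2 + sqrt(5)/2) + 2*(2)*conj(-sqrt(5)/2 - 1/2) + 2*(1 + sqrt(5))*conj(-sqrt(5)/2 - 1/2) + 2*(2)*conj(-1/2 + sqrt(5)/2) + 5*(-3)*conj(0) + 5*(-1)*conj(0)]
      = (1/20)[(14) + (2) + (-6 + 2*sqrt(5)) + (-2*sqrt(5) - 2) + (-6 - 2*sqrt(5)) + (-2 + 2*sqrt(5)) + (0) + (0)] = 0/20 = 0
  <chi_rho, chi_7> = (1/20)[1*(7)*conj(2) + 1*(1)*conj(-2) + 2*(1 - sqrt(5))*conj(1/2 - sqrt(5)/2) + 2*(2)*conj(-sqrt(5)/2 - 1/2) + 2*(1 + sqrt(5))*conj(1/2 + sqrt(5)/2) + 2*(2)*conj(-1/2 + sqrt(5)/2) + 5*(-3)*conj(0) + 5*(-1)*conj(0)]
      = (1/20)[(14) + (-2) + (6 - 2*sqrt(5)) + (-2*sqrt(5) - 2) + (2*sqrt(5) + 6) + (-2 + 2*sqrt(5)) + (0) + (0)] = 20/20 = 1
  <chi_rho, chi_8> = (1/20)[1*(7)*conj(2) + 1*(1)*conj(2) + 2*(1 - sqrt(5))*conj(-sqrt(5)/2 - 1/2) + 2*(2)*conj(-1/2 + sqrt(5)/2) + 2*(1 + sqrt(5))*conj(-1/2 + sqrt(5)/2) + 2*(2)*conj(-sqrt(5)/2 - 1/2) + 5*(-3)*conj(0) + 5*(-1)*conj(0)]
      = (1/20)[(14) + (2) + (4) + (-2 + 2*sqrt(5)) + (4) + (-2*sqrt(5) - 2) + (0) + (0)] = 20/20 = 1
Dimension check: dim(rho) = sum (mult * dim) = 0*1 + 2*1 + 0*1 + 1*1 + 0*2 + 0*2 + 1*2 + 1*2 = 7 = chi_rho(e) = 7.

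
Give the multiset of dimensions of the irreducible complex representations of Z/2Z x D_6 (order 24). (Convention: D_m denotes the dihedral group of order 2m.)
Dimensions: 1, 1, 1, 1, 1, 1, 1, 1, 2, 2, 2, 2

There are 12 irreducibles (= number of conjugacy classes). Their dimensions d_i satisfy sum d_i^2 = |G| = 24: 1 + 1 + 1 + 1 + 1 + 1 + 1 + 1 + 4 + 4 + 4 + 4 = 24. (For the product with Z/2Z: each of the 2 1-dim characters of Z/2Z tensors with each irrep of D_6, giving 2 copies of each D_6-dimension.)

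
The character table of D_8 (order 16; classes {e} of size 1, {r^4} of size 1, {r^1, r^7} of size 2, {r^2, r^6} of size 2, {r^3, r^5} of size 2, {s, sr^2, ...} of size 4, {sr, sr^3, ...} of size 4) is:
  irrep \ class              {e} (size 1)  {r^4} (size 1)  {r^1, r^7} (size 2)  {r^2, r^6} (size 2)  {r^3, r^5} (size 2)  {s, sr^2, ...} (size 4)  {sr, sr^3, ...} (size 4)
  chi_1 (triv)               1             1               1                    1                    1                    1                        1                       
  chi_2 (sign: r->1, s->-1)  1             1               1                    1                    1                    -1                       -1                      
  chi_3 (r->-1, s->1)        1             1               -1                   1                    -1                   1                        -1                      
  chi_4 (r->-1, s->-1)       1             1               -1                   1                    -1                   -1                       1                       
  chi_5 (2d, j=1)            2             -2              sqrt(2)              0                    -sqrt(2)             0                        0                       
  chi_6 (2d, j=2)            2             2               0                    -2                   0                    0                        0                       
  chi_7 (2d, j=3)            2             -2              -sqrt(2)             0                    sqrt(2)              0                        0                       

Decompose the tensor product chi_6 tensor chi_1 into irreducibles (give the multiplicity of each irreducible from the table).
chi_6 tensor chi_1 = chi_6 (all other irreducibles have multiplicity 0).

Justification: The character of a tensor product is the pointwise product (chi_6 * chi_1)(C) = chi_6(C) * chi_1(C):
  {e}: (2)*(1), {r^4}: (2)*(1), {r^1, r^7}: (0)*(1), {r^2, r^6}: (-2)*(1), {r^3, r^5}: (0)*(1), {s, sr^2, ...}: (0)*(1), {sr, sr^3, ...}: (0)*(1)
so (chi_6 * chi_1) takes values
  {e} -> 2, {r^4} -> 2, {r^1, r^7} -> 0, {r^2, r^6} -> -2, {r^3, r^5} -> 0, {s, sr^2, ...} -> 0, {sr, sr^3, ...} -> 0.
Now take the inner product of this character with each irreducible chi from the table, <chi_6*chi_1, chi> = (1/16) sum_C |C| (chi_6*chi_1)(C) conj(chi(C)):
  <chi_6*chi_1, chi_1> = (1/16)[1*(2)*conj(1) + 1*(2)*conj(1) + 2*(0)*conj(1) + 2*(-2)*conj(1) + 2*(0)*conj(1) + 4*(0)*conj(1) + 4*(0)*conj(1)]
      = (1/16)[(2) + (2) + (0) + (-4) + (0) + (0) + (0)] = 0/16 = 0
  <chi_6*chi_1, chi_2> = (1/16)[1*(2)*conj(1) + 1*(2)*conj(1) + 2*(0)*conj(1) + 2*(-2)*conj(1) + 2*(0)*conj(1) + 4*(0)*conj(-1) + 4*(0)*conj(-1)]
      = (1/16)[(2) + (2) + (0) + (-4) + (0) + (0) + (0)] = 0/16 = 0
  <chi_6*chi_1, chi_3> = (1/16)[1*(2)*conj(1) + 1*(2)*conj(1) + 2*(0)*conj(-1) + 2*(-2)*conj(1) + 2*(0)*conj(-1) + 4*(0)*conj(1) + 4*(0)*conj(-1)]
      = (1/16)[(2) + (2) + (0) + (-4) + (0) + (0) + (0)] = 0/16 = 0
  <chi_6*chi_1, chi_4> = (1/16)[1*(2)*conj(1) + 1*(2)*conj(1) + 2*(0)*conj(-1) + 2*(-2)*conj(1) + 2*(0)*conj(-1) + 4*(0)*conj(-1) + 4*(0)*conj(1)]
      = (1/16)[(2) + (2) + (0) + (-4) + (0) + (0) + (0)] = 0/16 = 0
  <chi_6*chi_1, chi_5> = (1/16)[1*(2)*conj(2) + 1*(2)*conj(-2) + 2*(0)*conj(sqrt(2)) + 2*(-2)*conj(0) + 2*(0)*conj(-sqrt(2)) + 4*(0)*conj(0) + 4*(0)*conj(0)]
      = (1/16)[(4) + (-4) + (0) + (0) + (0) + (0) + (0)] = 0/16 = 0
  <chi_6*chi_1, chi_6> = (1/16)[1*(2)*conj(2) + 1*(2)*conj(2) + 2*(0)*conj(0) + 2*(-2)*conj(-2) + 2*(0)*conj(0) + 4*(0)*conj(0) + 4*(0)*conj(0)]
      = (1/16)[(4) + (4) + (0) + (8) + (0) + (0) + (0)] = 16/16 = 1
  <chi_6*chi_1, chi_7> = (1/16)[1*(2)*conj(2) + 1*(2)*conj(-2) + 2*(0)*conj(-sqrt(2)) + 2*(-2)*conj(0) + 2*(0)*conj(sqrt(2)) + 4*(0)*conj(0) + 4*(0)*conj(0)]
      = (1/16)[(4) + (-4) + (0) + (0) + (0) + (0) + (0)] = 0/16 = 0
Hence the multiplicities are chi_6: 1. Dimension check: dim(chi_6)*dim(chi_1) = 2*1 = 2 and sum (mult * dim) = 1*2 = 2.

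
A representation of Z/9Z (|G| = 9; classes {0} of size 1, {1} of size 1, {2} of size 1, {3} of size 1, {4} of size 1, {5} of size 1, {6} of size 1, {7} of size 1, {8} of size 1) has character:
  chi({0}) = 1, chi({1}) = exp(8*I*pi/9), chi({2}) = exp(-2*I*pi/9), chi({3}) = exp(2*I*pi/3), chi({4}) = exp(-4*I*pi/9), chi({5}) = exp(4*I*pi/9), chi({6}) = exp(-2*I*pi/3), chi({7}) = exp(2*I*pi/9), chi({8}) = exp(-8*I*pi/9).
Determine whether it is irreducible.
Irreducible: <chi, chi> = 1.

Argument: <chi, chi> = (1/|G|) sum_C |C| * |chi(C)|^2 = (1/9)[1*|1|^2 + 1*|exp(8*I*pi/9)|^2 + 1*|exp(-2*I*pi/9)|^2 + 1*|exp(2*I*pi/3)|^2 + 1*|exp(-4*I*pi/9)|^2 + 1*|exp(4*I*pi/9)|^2 + 1*|exp(-2*I*pi/3)|^2 + 1*|exp(2*I*pi/9)|^2 + 1*|exp(-8*I*pi/9)|^2]
  = (1/9)[(1) + (1) + (1) + (1) + (1) + (1) + (1) + (1) + (1)] = 9/9 = 1.
(Exp terms are combined using exp(i*s)*conj(exp(i*t)) = exp(i*(s-t)), and sums of them are collapsed using the identity that for every m > 1 the m distinct m-th roots of unity sum to 0, e.g. 1 + exp(2*I*pi/3) + exp(-2*I*pi/3) = 0.)
A character is irreducible iff <chi, chi> = 1, so this representation is irreducible.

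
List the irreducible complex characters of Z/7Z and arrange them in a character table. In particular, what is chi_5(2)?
Character table of Z/7Z (irreps indexed chi_0,...,chi_6 with chi_k(m) = zeta_7^(k*m), zeta_7 = exp(2*pi*i/7)):
  irrep \ class  {0} (size 1)  {1} (size 1)    {2} (size 1)    {3} (size 1)    {4} (size 1)    {5} (size 1)    {6} (size 1)  
  chi_0          1             1               1               1               1               1               1             
  chi_1          1             exp(2*I*pi/7)   exp(4*I*pi/7)   exp(6*I*pi/7)   exp(-6*I*pi/7)  exp(-4*I*pi/7)  exp(-2*I*pi/7)
  chi_2          1             exp(4*I*pi/7)   exp(-6*I*pi/7)  exp(-2*I*pi/7)  exp(2*I*pi/7)   exp(6*I*pi/7)   exp(-4*I*pi/7)
  chi_3          1             exp(6*I*pi/7)   exp(-2*I*pi/7)  exp(4*I*pi/7)   exp(-4*I*pi/7)  exp(2*I*pi/7)   exp(-6*I*pi/7)
  chi_4          1             exp(-6*I*pi/7)  exp(2*I*pi/7)   exp(-4*I*pi/7)  exp(4*I*pi/7)   exp(-2*I*pi/7)  exp(6*I*pi/7) 
  chi_5          1             exp(-4*I*pi/7)  exp(6*I*pi/7)   exp(2*I*pi/7)   exp(-2*I*pi/7)  exp(-6*I*pi/7)  exp(4*I*pi/7) 
  chi_6          1             exp(-2*I*pi/7)  exp(-4*I*pi/7)  exp(-6*I*pi/7)  exp(6*I*pi/7)   exp(4*I*pi/7)   exp(2*I*pi/7) 

Spot check: chi_5(2) = zeta_7^(5*2) = zeta_7^10 = exp(6*I*pi/7).

Details: Z/7Z is abelian, so all 7 irreducible complex representations are 1-dimensional. They are given by chi_k(m) = zeta_7^(k*m) for k = 0,...,6. Row orthogonality: sum_m chi_k(m) conj(chi_l(m)) = 7 * [k = l].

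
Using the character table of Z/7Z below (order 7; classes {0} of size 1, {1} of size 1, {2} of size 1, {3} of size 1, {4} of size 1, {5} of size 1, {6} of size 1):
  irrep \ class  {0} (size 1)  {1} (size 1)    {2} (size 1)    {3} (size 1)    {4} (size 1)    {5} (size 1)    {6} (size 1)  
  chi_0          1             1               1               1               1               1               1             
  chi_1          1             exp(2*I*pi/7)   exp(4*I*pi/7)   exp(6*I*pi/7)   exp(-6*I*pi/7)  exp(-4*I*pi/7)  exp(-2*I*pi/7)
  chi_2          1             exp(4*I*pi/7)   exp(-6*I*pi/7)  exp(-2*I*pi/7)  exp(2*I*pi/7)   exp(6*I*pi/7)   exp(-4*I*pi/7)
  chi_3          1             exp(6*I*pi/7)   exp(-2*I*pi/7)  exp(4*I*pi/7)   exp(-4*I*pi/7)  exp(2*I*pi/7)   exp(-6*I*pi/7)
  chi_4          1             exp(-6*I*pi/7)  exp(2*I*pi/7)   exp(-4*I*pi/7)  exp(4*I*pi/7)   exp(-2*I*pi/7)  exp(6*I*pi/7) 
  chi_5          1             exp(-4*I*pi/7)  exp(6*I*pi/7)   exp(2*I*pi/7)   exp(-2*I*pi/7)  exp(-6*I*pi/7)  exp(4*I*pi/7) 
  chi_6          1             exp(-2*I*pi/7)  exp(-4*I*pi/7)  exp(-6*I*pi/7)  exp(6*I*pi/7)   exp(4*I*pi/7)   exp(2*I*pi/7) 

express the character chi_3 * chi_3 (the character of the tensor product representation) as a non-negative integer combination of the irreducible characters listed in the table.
chi_3 tensor chi_3 = chi_6 (all other irreducibles have multiplicity 0).

Why: The character of a tensor product is the pointwise product (chi_3 * chi_3)(C) = chi_3(C) * chi_3(C):
  {0}: (1)*(1), {1}: (exp(6*I*pi/7))*(exp(6*I*pi/7)), {2}: (exp(-2*I*pi/7))*(exp(-2*I*pi/7)), {3}: (exp(4*I*pi/7))*(exp(4*I*pi/7)), {4}: (exp(-4*I*pi/7))*(exp(-4*I*pi/7)), {5}: (exp(2*I*pi/7))*(exp(2*I*pi/7)), {6}: (exp(-6*I*pi/7))*(exp(-6*I*pi/7))
so (chi_3 * chi_3) takes values
  {0} -> 1, {1} -> exp(-2*I*pi/7), {2} -> exp(-4*I*pi/7), {3} -> exp(-6*I*pi/7), {4} -> exp(6*I*pi/7), {5} -> exp(4*I*pi/7), {6} -> exp(2*I*pi/7).
Now take the inner product of this character with each irreducible chi from the table, <chi_3*chi_3, chi> = (1/7) sum_C |C| (chi_3*chi_3)(C) conj(chi(C)):
  <chi_3*chi_3, chi_0> = (1/7)[1*(1)*conj(1) + 1*(exp(-2*I*pi/7))*conj(1) + 1*(exp(-4*I*pi/7))*conj(1) + 1*(exp(-6*I*pi/7))*conj(1) + 1*(exp(6*I*pi/7))*conj(1) + 1*(exp(4*I*pi/7))*conj(1) + 1*(exp(2*I*pi/7))*conj(1)]
      = (1/7)[(1) + (exp(-2*I*pi/7)) + (exp(-4*I*pi/7)) + (exp(-6*I*pi/7)) + (exp(6*I*pi/7)) + (exp(4*I*pi/7)) + (exp(2*I*pi/7))] = 0/7 = 0
  <chi_3*chi_3, chi_1> = (1/7)[1*(1)*conj(1) + 1*(exp(-2*I*pi/7))*conj(exp(2*I*pi/7)) + 1*(exp(-4*I*pi/7))*conj(exp(4*I*pi/7)) + 1*(exp(-6*I*pi/7))*conj(exp(6*I*pi/7)) + 1*(exp(6*I*pi/7))*conj(exp(-6*I*pi/7)) + 1*(exp(4*I*pi/7))*conj(exp(-4*I*pi/7)) + 1*(exp(2*I*pi/7))*conj(exp(-2*I*pi/7))]
      = (1/7)[(1) + (exp(-4*I*pi/7)) + (exp(6*I*pi/7)) + (exp(2*I*pi/7)) + (exp(-2*I*pi/7)) + (exp(-6*I*pi/7)) + (exp(4*I*pi/7))] = 0/7 = 0
  <chi_3*chi_3, chi_2> = (1/7)[1*(1)*conj(1) + 1*(exp(-2*I*pi/7))*conj(exp(4*I*pi/7)) + 1*(exp(-4*I*pi/7))*conj(exp(-6*I*pi/7)) + 1*(exp(-6*I*pi/7))*conj(exp(-2*I*pi/7)) + 1*(exp(6*I*pi/7))*conj(exp(2*I*pi/7)) + 1*(exp(4*I*pi/7))*conj(exp(6*I*pi/7)) + 1*(exp(2*I*pi/7))*conj(exp(-4*I*pi/7))]
      = (1/7)[(1) + (exp(-6*I*pi/7)) + (exp(2*I*pi/7)) + (exp(-4*I*pi/7)) + (exp(4*I*pi/7)) + (exp(-2*I*pi/7)) + (exp(6*I*pi/7))] = 0/7 = 0
  <chi_3*chi_3, chi_3> = (1/7)[1*(1)*conj(1) + 1*(exp(-2*I*pi/7))*conj(exp(6*I*pi/7)) + 1*(exp(-4*I*pi/7))*conj(exp(-2*I*pi/7)) + 1*(exp(-6*I*pi/7))*conj(exp(4*I*pi/7)) + 1*(exp(6*I*pi/7))*conj(exp(-4*I*pi/7)) + 1*(exp(4*I*pi/7))*conj(exp(2*I*pi/7)) + 1*(exp(2*I*pi/7))*conj(exp(-6*I*pi/7))]
      = (1/7)[(1) + (exp(6*I*pi/7)) + (exp(-2*I*pi/7)) + (exp(4*I*pi/7)) + (exp(-4*I*pi/7)) + (exp(2*I*pi/7)) + (exp(-6*I*pi/7))] = 0/7 = 0
  <chi_3*chi_3, chi_4> = (1/7)[1*(1)*conj(1) + 1*(exp(-2*I*pi/7))*conj(exp(-6*I*pi/7)) + 1*(exp(-4*I*pi/7))*conj(exp(2*I*pi/7)) + 1*(exp(-6*I*pi/7))*conj(exp(-4*I*pi/7)) + 1*(exp(6*I*pi/7))*conj(exp(4*I*pi/7)) + 1*(exp(4*I*pi/7))*conj(exp(-2*I*pi/7)) + 1*(exp(2*I*pi/7))*conj(exp(6*I*pi/7))]
      = (1/7)[(1) + (exp(4*I*pi/7)) + (exp(-6*I*pi/7)) + (exp(-2*I*pi/7)) + (exp(2*I*pi/7)) + (exp(6*I*pi/7)) + (exp(-4*I*pi/7))] = 0/7 = 0
  <chi_3*chi_3, chi_5> = (1/7)[1*(1)*conj(1) + 1*(exp(-2*I*pi/7))*conj(exp(-4*I*pi/7)) + 1*(exp(-4*I*pi/7))*conj(exp(6*I*pi/7)) + 1*(exp(-6*I*pi/7))*conj(exp(2*I*pi/7)) + 1*(exp(6*I*pi/7))*conj(exp(-2*I*pi/7)) + 1*(exp(4*I*pi/7))*conj(exp(-6*I*pi/7)) + 1*(exp(2*I*pi/7))*conj(exp(4*I*pi/7))]
      = (1/7)[(1) + (exp(2*I*pi/7)) + (exp(4*I*pi/7)) + (exp(6*I*pi/7)) + (exp(-6*I*pi/7)) + (exp(-4*I*pi/7)) + (exp(-2*I*pi/7))] = 0/7 = 0
  <chi_3*chi_3, chi_6> = (1/7)[1*(1)*conj(1) + 1*(exp(-2*I*pi/7))*conj(exp(-2*I*pi/7)) + 1*(exp(-4*I*pi/7))*conj(exp(-4*I*pi/7)) + 1*(exp(-6*I*pi/7))*conj(exp(-6*I*pi/7)) + 1*(exp(6*I*pi/7))*conj(exp(6*I*pi/7)) + 1*(exp(4*I*pi/7))*conj(exp(4*I*pi/7)) + 1*(exp(2*I*pi/7))*conj(exp(2*I*pi/7))]
      = (1/7)[(1) + (1) + (1) + (1) + (1) + (1) + (1)] = 7/7 = 1
(Exp terms are combined using exp(i*s)*conj(exp(i*t)) = exp(i*(s-t)), and sums of them are collapsed using the identity that for every m > 1 the m distinct m-th roots of unity sum to 0, e.g. 1 + exp(2*I*pi/3) + exp(-2*I*pi/3) = 0.)
Hence the multiplicities are chi_6: 1. Dimension check: dim(chi_3)*dim(chi_3) = 1*1 = 1 and sum (mult * dim) = 1*1 = 1.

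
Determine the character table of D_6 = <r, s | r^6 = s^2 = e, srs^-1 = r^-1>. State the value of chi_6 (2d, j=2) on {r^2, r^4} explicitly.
Conjugacy classes: {e} of size 1, {r^3} of size 1, {r^1, r^5} of size 2, {r^2, r^4} of size 2, {s, sr^2, ...} of size 3, {sr, sr^3, ...} of size 3.
Character table:
  irrep \ class              {e} (size 1)  {r^3} (size 1)  {r^1, r^5} (size 2)  {r^2, r^4} (size 2)  {s, sr^2, ...} (size 3)  {sr, sr^3, ...} (size 3)
  chi_1 (triv)               1             1               1                    1                    1                        1                       
  chi_2 (sign: r->1, s->-1)  1             1               1                    1                    -1                       -1                      
  chi_3 (r->-1, s->1)        1             -1              -1                   1                    1                        -1                      
  chi_4 (r->-1, s->-1)       1             -1              -1                   1                    -1                       1                       
  chi_5 (2d, j=1)            2             -2              1                    -1                   0                        0                       
  chi_6 (2d, j=2)            2             2               -1                   -1                   0                        0                       

Spot check: chi_6 (2d, j=2) on {r^2, r^4} = -1.

Argument: D_6 has order 2*6 = 12 with 6 conjugacy classes, hence 6 irreducibles. Sum of squared dims 1 + 1 + 1 + 1 + 4 + 4 = 12 = |G|. Linear characters come from the abelianisation; the 2-dimensional irreps have character r^k -> 2*cos(2*pi*j*k/6), reflections -> 0.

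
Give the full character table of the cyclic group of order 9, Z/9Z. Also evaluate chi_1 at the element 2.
Character table of Z/9Z (irreps indexed chi_0,...,chi_8 with chi_k(m) = zeta_9^(k*m), zeta_9 = exp(2*pi*i/9)):
  irrep \ class  {0} (size 1)  {1} (size 1)    {2} (size 1)    {3} (size 1)    {4} (size 1)    {5} (size 1)    {6} (size 1)    {7} (size 1)    {8} (size 1)  
  chi_0          1             1               1               1               1               1               1               1               1             
  chi_1          1             exp(2*I*pi/9)   exp(4*I*pi/9)   exp(2*I*pi/3)   exp(8*I*pi/9)   exp(-8*I*pi/9)  exp(-2*I*pi/3)  exp(-4*I*pi/9)  exp(-2*I*pi/9)
  chi_2          1             exp(4*I*pi/9)   exp(8*I*pi/9)   exp(-2*I*pi/3)  exp(-2*I*pi/9)  exp(2*I*pi/9)   exp(2*I*pi/3)   exp(-8*I*pi/9)  exp(-4*I*pi/9)
  chi_3          1             exp(2*I*pi/3)   exp(-2*I*pi/3)  1               exp(2*I*pi/3)   exp(-2*I*pi/3)  1               exp(2*I*pi/3)   exp(-2*I*pi/3)
  chi_4          1             exp(8*I*pi/9)   exp(-2*I*pi/9)  exp(2*I*pi/3)   exp(-4*I*pi/9)  exp(4*I*pi/9)   exp(-2*I*pi/3)  exp(2*I*pi/9)   exp(-8*I*pi/9)
  chi_5          1             exp(-8*I*pi/9)  exp(2*I*pi/9)   exp(-2*I*pi/3)  exp(4*I*pi/9)   exp(-4*I*pi/9)  exp(2*I*pi/3)   exp(-2*I*pi/9)  exp(8*I*pi/9) 
  chi_6          1             exp(-2*I*pi/3)  exp(2*I*pi/3)   1               exp(-2*I*pi/3)  exp(2*I*pi/3)   1               exp(-2*I*pi/3)  exp(2*I*pi/3) 
  chi_7          1             exp(-4*I*pi/9)  exp(-8*I*pi/9)  exp(2*I*pi/3)   exp(2*I*pi/9)   exp(-2*I*pi/9)  exp(-2*I*pi/3)  exp(8*I*pi/9)   exp(4*I*pi/9) 
  chi_8          1             exp(-2*I*pi/9)  exp(-4*I*pi/9)  exp(-2*I*pi/3)  exp(-8*I*pi/9)  exp(8*I*pi/9)   exp(2*I*pi/3)   exp(4*I*pi/9)   exp(2*I*pi/9) 

Spot check: chi_1(2) = zeta_9^(1*2) = zeta_9^2 = exp(4*I*pi/9).

Proof sketch: Z/9Z is abelian, so all 9 irreducible complex representations are 1-dimensional. They are given by chi_k(m) = zeta_9^(k*m) for k = 0,...,8. Row orthogonality: sum_m chi_k(m) conj(chi_l(m)) = 9 * [k = l].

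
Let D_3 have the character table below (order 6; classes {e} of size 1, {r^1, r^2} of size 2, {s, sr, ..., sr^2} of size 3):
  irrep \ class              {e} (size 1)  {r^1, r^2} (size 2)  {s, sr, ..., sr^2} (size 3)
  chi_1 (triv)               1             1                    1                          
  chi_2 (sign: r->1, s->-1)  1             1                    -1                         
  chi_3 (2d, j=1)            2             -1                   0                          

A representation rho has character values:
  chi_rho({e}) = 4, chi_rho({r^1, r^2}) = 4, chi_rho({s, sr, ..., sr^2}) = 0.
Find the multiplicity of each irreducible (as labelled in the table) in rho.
Multiplicities: chi_1: 2, chi_2: 2, chi_3: 0.

Reasoning: Use <chi_rho, chi> = (1/|G|) sum_C |C| * chi_rho(C) * conj(chi(C)) with |G| = 6 for each irreducible chi in the table:
  <chi_rho, chi_1> = (1/6)[1*(4)*conj(1) + 2*(4)*conj(1) + 3*(0)*conj(1)]
      = (1/6)[(4) + (8) + (0)] = 12/6 = 2
  <chi_rho, chi_2> = (1/6)[1*(4)*conj(1) + 2*(4)*conj(1) + 3*(0)*conj(-1)]
      = (1/6)[(4) + (8) + (0)] = 12/6 = 2
  <chi_rho, chi_3> = (1/6)[1*(4)*conj(2) + 2*(4)*conj(-1) + 3*(0)*conj(0)]
      = (1/6)[(8) + (-8) + (0)] = 0/6 = 0
Dimension check: dim(rho) = sum (mult * dim) = 2*1 + 2*1 + 0*2 = 4 = chi_rho(e) = 4.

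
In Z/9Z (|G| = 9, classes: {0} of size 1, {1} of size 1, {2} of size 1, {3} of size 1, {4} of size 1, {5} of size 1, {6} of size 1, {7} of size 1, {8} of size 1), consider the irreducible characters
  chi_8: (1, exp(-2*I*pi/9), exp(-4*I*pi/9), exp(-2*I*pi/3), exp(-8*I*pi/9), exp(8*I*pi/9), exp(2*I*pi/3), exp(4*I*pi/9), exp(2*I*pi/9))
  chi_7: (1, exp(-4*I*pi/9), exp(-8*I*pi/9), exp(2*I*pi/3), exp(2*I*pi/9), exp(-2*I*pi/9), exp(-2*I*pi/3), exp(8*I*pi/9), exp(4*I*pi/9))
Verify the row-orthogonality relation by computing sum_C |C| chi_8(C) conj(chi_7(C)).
Sum = 0; so <chi_8, chi_7> = 0 (distinct irreducibles are orthogonal).

Working: Compute term by term over conjugacy classes (|C| * chi_8(C) * conj(chi_7(C))):
  1*(1)*conj(1) + 1*(exp(-2*I*pi/9))*conj(exp(-4*I*pi/9)) + 1*(exp(-4*I*pi/9))*conj(exp(-8*I*pi/9)) + 1*(exp(-2*I*pi/3))*conj(exp(2*I*pi/3)) + 1*(exp(-8*I*pi/9))*conj(exp(2*I*pi/9)) + 1*(exp(8*I*pi/9))*conj(exp(-2*I*pi/9)) + 1*(exp(2*I*pi/3))*conj(exp(-2*I*pi/3)) + 1*(exp(4*I*pi/9))*conj(exp(8*I*pi/9)) + 1*(exp(2*I*pi/9))*conj(exp(4*I*pi/9))
  = (1) + (exp(2*I*pi/9)) + (exp(4*I*pi/9)) + (exp(2*I*pi/3)) + (exp(8*I*pi/9)) + (exp(-8*I*pi/9)) + (exp(-2*I*pi/3)) + (exp(-4*I*pi/9)) + (exp(-2*I*pi/9))
  = 0.
(Exp terms are combined using exp(i*s)*conj(exp(i*t)) = exp(i*(s-t)), and sums of them are collapsed using the identity that for every m > 1 the m distinct m-th roots of unity sum to 0, e.g. 1 + exp(2*I*pi/3) + exp(-2*I*pi/3) = 0.)
Dividing by |G| = 9 gives 0/9 = 0, matching the row-orthogonality relation <chi_8, chi_7> = [chi_8 = chi_7].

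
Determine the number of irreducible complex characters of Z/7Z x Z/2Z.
14

Proof sketch: The number of irreducible complex representations of a finite group equals its number of conjugacy classes. Z/7Z x Z/2Z is abelian of order 14, so every element is its own conjugacy class: 14 classes, so Z/7Z x Z/2Z (order 14) has exactly 14 irreducible complex representations.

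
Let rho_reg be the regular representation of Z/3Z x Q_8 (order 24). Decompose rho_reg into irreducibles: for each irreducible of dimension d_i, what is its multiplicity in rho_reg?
Each irreducible V_i of dimension d_i appears with multiplicity d_i, i.e. rho_reg = (direct sum over all irreducibles V_i) d_i V_i. The irreducible dimensions for Z/3Z x Q_8 are 1, 1, 1, 1, 1, 1, 1, 1, 1, 1, 1, 1, 2, 2, 2: 12 irreducibles of dimension 1, each with multiplicity 1; 3 irreducibles of dimension 2, each with multiplicity 2. Total dimension 12*1*1 + 3*2*2 = 24 = |G|.

Details: General theorem: in the regular representation of a finite group G, each irreducible appears with multiplicity equal to its dimension. Check: dim(rho_reg) = sum d_i^2 = 1 + 1 + 1 + 1 + 1 + 1 + 1 + 1 + 1 + 1 + 1 + 1 + 4 + 4 + 4 = 24 = |G|.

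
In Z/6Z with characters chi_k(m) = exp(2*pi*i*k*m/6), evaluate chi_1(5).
chi_1(5) = zeta_6^5 = exp(-I*pi/3)

Derivation: chi_1(5) = zeta_6^(1*5) = zeta_6^5. Since zeta_6^6 = 1, this equals zeta_6^5 = exp(2*pi*i*5/6) = exp(-I*pi/3).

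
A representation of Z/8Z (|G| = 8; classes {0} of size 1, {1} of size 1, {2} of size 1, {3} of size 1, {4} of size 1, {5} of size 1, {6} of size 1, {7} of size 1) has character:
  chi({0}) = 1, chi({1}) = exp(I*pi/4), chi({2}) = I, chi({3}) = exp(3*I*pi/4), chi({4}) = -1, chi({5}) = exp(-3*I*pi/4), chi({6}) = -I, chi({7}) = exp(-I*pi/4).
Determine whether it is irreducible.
Irreducible: <chi, chi> = 1.

Working: <chi, chi> = (1/|G|) sum_C |C| * |chi(C)|^2 = (1/8)[1*|1|^2 + 1*|exp(I*pi/4)|^2 + 1*|I|^2 + 1*|exp(3*I*pi/4)|^2 + 1*|-1|^2 + 1*|exp(-3*I*pi/4)|^2 + 1*|-I|^2 + 1*|exp(-I*pi/4)|^2]
  = (1/8)[(1) + (1) + (1) + (1) + (1) + (1) + (1) + (1)] = 8/8 = 1.
(Exp terms are combined using exp(i*s)*conj(exp(i*t)) = exp(i*(s-t)), and sums of them are collapsed using the identity that for every m > 1 the m distinct m-th roots of unity sum to 0, e.g. 1 + exp(2*I*pi/3) + exp(-2*I*pi/3) = 0.)
A character is irreducible iff <chi, chi> = 1, so this representation is irreducible.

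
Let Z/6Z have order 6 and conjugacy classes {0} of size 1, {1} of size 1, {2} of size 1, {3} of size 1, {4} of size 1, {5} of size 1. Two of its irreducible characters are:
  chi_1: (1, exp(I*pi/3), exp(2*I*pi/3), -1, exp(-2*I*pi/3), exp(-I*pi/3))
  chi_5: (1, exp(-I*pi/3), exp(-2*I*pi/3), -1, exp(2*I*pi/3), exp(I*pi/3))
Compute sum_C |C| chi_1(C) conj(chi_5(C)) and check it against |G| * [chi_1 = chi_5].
Sum = 0; so <chi_1, chi_5> = 0 (distinct irreducibles are orthogonal).

Why: Compute term by term over conjugacy classes (|C| * chi_1(C) * conj(chi_5(C))):
  1*(1)*conj(1) + 1*(exp(I*pi/3))*conj(exp(-I*pi/3)) + 1*(exp(2*I*pi/3))*conj(exp(-2*I*pi/3)) + 1*(-1)*conj(-1) + 1*(exp(-2*I*pi/3))*conj(exp(2*I*pi/3)) + 1*(exp(-I*pi/3))*conj(exp(I*pi/3))
  = (1) + (exp(2*I*pi/3)) + (exp(-2*I*pi/3)) + (1) + (exp(2*I*pi/3)) + (exp(-2*I*pi/3))
  = 0.
(Exp terms are combined using exp(i*s)*conj(exp(i*t)) = exp(i*(s-t)), and sums of them are collapsed using the identity that for every m > 1 the m distinct m-th roots of unity sum to 0, e.g. 1 + exp(2*I*pi/3) + exp(-2*I*pi/3) = 0.)
Dividing by |G| = 6 gives 0/6 = 0, matching the row-orthogonality relation <chi_1, chi_5> = [chi_1 = chi_5].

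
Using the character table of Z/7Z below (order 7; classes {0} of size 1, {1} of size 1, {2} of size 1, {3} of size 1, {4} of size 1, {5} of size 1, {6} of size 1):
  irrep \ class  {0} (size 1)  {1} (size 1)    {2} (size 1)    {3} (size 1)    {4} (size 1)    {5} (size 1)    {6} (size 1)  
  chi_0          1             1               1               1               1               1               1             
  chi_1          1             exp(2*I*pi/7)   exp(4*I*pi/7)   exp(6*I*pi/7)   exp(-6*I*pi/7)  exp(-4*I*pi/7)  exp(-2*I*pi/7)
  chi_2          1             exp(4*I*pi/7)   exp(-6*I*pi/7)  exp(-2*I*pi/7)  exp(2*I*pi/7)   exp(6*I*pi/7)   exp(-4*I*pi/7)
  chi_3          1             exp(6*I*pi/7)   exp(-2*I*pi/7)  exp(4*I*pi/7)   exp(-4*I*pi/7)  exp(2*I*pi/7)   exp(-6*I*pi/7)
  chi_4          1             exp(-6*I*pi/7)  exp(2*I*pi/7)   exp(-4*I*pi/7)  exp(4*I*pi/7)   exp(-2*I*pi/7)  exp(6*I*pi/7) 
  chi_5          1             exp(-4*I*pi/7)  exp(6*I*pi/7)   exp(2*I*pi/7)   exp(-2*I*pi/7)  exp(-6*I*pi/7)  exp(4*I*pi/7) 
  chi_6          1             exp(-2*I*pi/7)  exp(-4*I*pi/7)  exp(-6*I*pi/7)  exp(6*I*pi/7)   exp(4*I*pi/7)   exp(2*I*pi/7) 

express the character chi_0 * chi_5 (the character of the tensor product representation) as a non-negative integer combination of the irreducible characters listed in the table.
chi_0 tensor chi_5 = chi_5 (all other irreducibles have multiplicity 0).

Argument: The character of a tensor product is the pointwise product (chi_0 * chi_5)(C) = chi_0(C) * chi_5(C):
  {0}: (1)*(1), {1}: (1)*(exp(-4*I*pi/7)), {2}: (1)*(exp(6*I*pi/7)), {3}: (1)*(exp(2*I*pi/7)), {4}: (1)*(exp(-2*I*pi/7)), {5}: (1)*(exp(-6*I*pi/7)), {6}: (1)*(exp(4*I*pi/7))
so (chi_0 * chi_5) takes values
  {0} -> 1, {1} -> exp(-4*I*pi/7), {2} -> exp(6*I*pi/7), {3} -> exp(2*I*pi/7), {4} -> exp(-2*I*pi/7), {5} -> exp(-6*I*pi/7), {6} -> exp(4*I*pi/7).
Now take the inner product of this character with each irreducible chi from the table, <chi_0*chi_5, chi> = (1/7) sum_C |C| (chi_0*chi_5)(C) conj(chi(C)):
  <chi_0*chi_5, chi_0> = (1/7)[1*(1)*conj(1) + 1*(exp(-4*I*pi/7))*conj(1) + 1*(exp(6*I*pi/7))*conj(1) + 1*(exp(2*I*pi/7))*conj(1) + 1*(exp(-2*I*pi/7))*conj(1) + 1*(exp(-6*I*pi/7))*conj(1) + 1*(exp(4*I*pi/7))*conj(1)]
      = (1/7)[(1) + (exp(-4*I*pi/7)) + (exp(6*I*pi/7)) + (exp(2*I*pi/7)) + (exp(-2*I*pi/7)) + (exp(-6*I*pi/7)) + (exp(4*I*pi/7))] = 0/7 = 0
  <chi_0*chi_5, chi_1> = (1/7)[1*(1)*conj(1) + 1*(exp(-4*I*pi/7))*conj(exp(2*I*pi/7)) + 1*(exp(6*I*pi/7))*conj(exp(4*I*pi/7)) + 1*(exp(2*I*pi/7))*conj(exp(6*I*pi/7)) + 1*(exp(-2*I*pi/7))*conj(exp(-6*I*pi/7)) + 1*(exp(-6*I*pi/7))*conj(exp(-4*I*pi/7)) + 1*(exp(4*I*pi/7))*conj(exp(-2*I*pi/7))]
      = (1/7)[(1) + (exp(-6*I*pi/7)) + (exp(2*I*pi/7)) + (exp(-4*I*pi/7)) + (exp(4*I*pi/7)) + (exp(-2*I*pi/7)) + (exp(6*I*pi/7))] = 0/7 = 0
  <chi_0*chi_5, chi_2> = (1/7)[1*(1)*conj(1) + 1*(exp(-4*I*pi/7))*conj(exp(4*I*pi/7)) + 1*(exp(6*I*pi/7))*conj(exp(-6*I*pi/7)) + 1*(exp(2*I*pi/7))*conj(exp(-2*I*pi/7)) + 1*(exp(-2*I*pi/7))*conj(exp(2*I*pi/7)) + 1*(exp(-6*I*pi/7))*conj(exp(6*I*pi/7)) + 1*(exp(4*I*pi/7))*conj(exp(-4*I*pi/7))]
      = (1/7)[(1) + (exp(6*I*pi/7)) + (exp(-2*I*pi/7)) + (exp(4*I*pi/7)) + (exp(-4*I*pi/7)) + (exp(2*I*pi/7)) + (exp(-6*I*pi/7))] = 0/7 = 0
  <chi_0*chi_5, chi_3> = (1/7)[1*(1)*conj(1) + 1*(exp(-4*I*pi/7))*conj(exp(6*I*pi/7)) + 1*(exp(6*I*pi/7))*conj(exp(-2*I*pi/7)) + 1*(exp(2*I*pi/7))*conj(exp(4*I*pi/7)) + 1*(exp(-2*I*pi/7))*conj(exp(-4*I*pi/7)) + 1*(exp(-6*I*pi/7))*conj(exp(2*I*pi/7)) + 1*(exp(4*I*pi/7))*conj(exp(-6*I*pi/7))]
      = (1/7)[(1) + (exp(4*I*pi/7)) + (exp(-6*I*pi/7)) + (exp(-2*I*pi/7)) + (exp(2*I*pi/7)) + (exp(6*I*pi/7)) + (exp(-4*I*pi/7))] = 0/7 = 0
  <chi_0*chi_5, chi_4> = (1/7)[1*(1)*conj(1) + 1*(exp(-4*I*pi/7))*conj(exp(-6*I*pi/7)) + 1*(exp(6*I*pi/7))*conj(exp(2*I*pi/7)) + 1*(exp(2*I*pi/7))*conj(exp(-4*I*pi/7)) + 1*(exp(-2*I*pi/7))*conj(exp(4*I*pi/7)) + 1*(exp(-6*I*pi/7))*conj(exp(-2*I*pi/7)) + 1*(exp(4*I*pi/7))*conj(exp(6*I*pi/7))]
      = (1/7)[(1) + (exp(2*I*pi/7)) + (exp(4*I*pi/7)) + (exp(6*I*pi/7)) + (exp(-6*I*pi/7)) + (exp(-4*I*pi/7)) + (exp(-2*I*pi/7))] = 0/7 = 0
  <chi_0*chi_5, chi_5> = (1/7)[1*(1)*conj(1) + 1*(exp(-4*I*pi/7))*conj(exp(-4*I*pi/7)) + 1*(exp(6*I*pi/7))*conj(exp(6*I*pi/7)) + 1*(exp(2*I*pi/7))*conj(exp(2*I*pi/7)) + 1*(exp(-2*I*pi/7))*conj(exp(-2*I*pi/7)) + 1*(exp(-6*I*pi/7))*conj(exp(-6*I*pi/7)) + 1*(exp(4*I*pi/7))*conj(exp(4*I*pi/7))]
      = (1/7)[(1) + (1) + (1) + (1) + (1) + (1) + (1)] = 7/7 = 1
  <chi_0*chi_5, chi_6> = (1/7)[1*(1)*conj(1) + 1*(exp(-4*I*pi/7))*conj(exp(-2*I*pi/7)) + 1*(exp(6*I*pi/7))*conj(exp(-4*I*pi/7)) + 1*(exp(2*I*pi/7))*conj(exp(-6*I*pi/7)) + 1*(exp(-2*I*pi/7))*conj(exp(6*I*pi/7)) + 1*(exp(-6*I*pi/7))*conj(exp(4*I*pi/7)) + 1*(exp(4*I*pi/7))*conj(exp(2*I*pi/7))]
      = (1/7)[(1) + (exp(-2*I*pi/7)) + (exp(-4*I*pi/7)) + (exp(-6*I*pi/7)) + (exp(6*I*pi/7)) + (exp(4*I*pi/7)) + (exp(2*I*pi/7))] = 0/7 = 0
(Exp terms are combined using exp(i*s)*conj(exp(i*t)) = exp(i*(s-t)), and sums of them are collapsed using the identity that for every m > 1 the m distinct m-th roots of unity sum to 0, e.g. 1 + exp(2*I*pi/3) + exp(-2*I*pi/3) = 0.)
Hence the multiplicities are chi_5: 1. Dimension check: dim(chi_0)*dim(chi_5) = 1*1 = 1 and sum (mult * dim) = 1*1 = 1.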